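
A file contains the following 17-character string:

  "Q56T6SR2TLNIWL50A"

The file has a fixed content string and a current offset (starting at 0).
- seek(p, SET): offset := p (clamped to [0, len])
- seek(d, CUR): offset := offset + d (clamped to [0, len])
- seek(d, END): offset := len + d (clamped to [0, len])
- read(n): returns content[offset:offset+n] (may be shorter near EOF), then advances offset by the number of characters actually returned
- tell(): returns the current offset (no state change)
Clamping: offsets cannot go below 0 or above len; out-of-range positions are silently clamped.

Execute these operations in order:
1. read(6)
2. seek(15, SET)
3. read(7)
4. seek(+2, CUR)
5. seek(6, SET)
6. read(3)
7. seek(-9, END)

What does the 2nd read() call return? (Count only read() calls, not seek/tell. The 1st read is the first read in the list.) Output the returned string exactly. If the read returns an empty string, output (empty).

Answer: 0A

Derivation:
After 1 (read(6)): returned 'Q56T6S', offset=6
After 2 (seek(15, SET)): offset=15
After 3 (read(7)): returned '0A', offset=17
After 4 (seek(+2, CUR)): offset=17
After 5 (seek(6, SET)): offset=6
After 6 (read(3)): returned 'R2T', offset=9
After 7 (seek(-9, END)): offset=8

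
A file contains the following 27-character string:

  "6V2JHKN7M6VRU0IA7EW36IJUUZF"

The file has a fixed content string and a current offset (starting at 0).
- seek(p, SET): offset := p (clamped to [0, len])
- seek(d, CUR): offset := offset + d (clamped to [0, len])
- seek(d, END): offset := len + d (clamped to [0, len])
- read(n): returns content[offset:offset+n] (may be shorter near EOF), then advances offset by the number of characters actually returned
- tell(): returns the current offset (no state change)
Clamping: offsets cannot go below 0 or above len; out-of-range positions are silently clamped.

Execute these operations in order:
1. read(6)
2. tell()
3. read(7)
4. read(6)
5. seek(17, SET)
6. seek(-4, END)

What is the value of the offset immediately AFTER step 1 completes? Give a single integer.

After 1 (read(6)): returned '6V2JHK', offset=6

Answer: 6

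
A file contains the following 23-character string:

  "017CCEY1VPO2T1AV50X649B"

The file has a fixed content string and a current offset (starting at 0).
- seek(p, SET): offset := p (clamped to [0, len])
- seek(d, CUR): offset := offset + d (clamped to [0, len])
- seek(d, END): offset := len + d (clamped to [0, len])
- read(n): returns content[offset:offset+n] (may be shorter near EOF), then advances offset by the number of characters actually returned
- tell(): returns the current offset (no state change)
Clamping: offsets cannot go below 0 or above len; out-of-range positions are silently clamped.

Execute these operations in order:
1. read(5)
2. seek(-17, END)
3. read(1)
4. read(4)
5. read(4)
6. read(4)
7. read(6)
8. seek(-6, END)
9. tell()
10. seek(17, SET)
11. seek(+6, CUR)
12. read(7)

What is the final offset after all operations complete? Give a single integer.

Answer: 23

Derivation:
After 1 (read(5)): returned '017CC', offset=5
After 2 (seek(-17, END)): offset=6
After 3 (read(1)): returned 'Y', offset=7
After 4 (read(4)): returned '1VPO', offset=11
After 5 (read(4)): returned '2T1A', offset=15
After 6 (read(4)): returned 'V50X', offset=19
After 7 (read(6)): returned '649B', offset=23
After 8 (seek(-6, END)): offset=17
After 9 (tell()): offset=17
After 10 (seek(17, SET)): offset=17
After 11 (seek(+6, CUR)): offset=23
After 12 (read(7)): returned '', offset=23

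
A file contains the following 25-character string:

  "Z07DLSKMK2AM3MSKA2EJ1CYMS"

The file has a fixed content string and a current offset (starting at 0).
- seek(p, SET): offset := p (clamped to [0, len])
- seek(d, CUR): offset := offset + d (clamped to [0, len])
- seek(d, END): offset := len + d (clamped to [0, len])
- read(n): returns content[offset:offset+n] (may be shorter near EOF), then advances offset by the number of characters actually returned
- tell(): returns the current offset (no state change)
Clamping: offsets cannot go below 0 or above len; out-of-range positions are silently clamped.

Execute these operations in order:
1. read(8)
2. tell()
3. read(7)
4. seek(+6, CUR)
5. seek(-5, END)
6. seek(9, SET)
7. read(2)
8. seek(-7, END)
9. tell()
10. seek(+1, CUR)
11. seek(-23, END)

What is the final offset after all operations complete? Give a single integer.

Answer: 2

Derivation:
After 1 (read(8)): returned 'Z07DLSKM', offset=8
After 2 (tell()): offset=8
After 3 (read(7)): returned 'K2AM3MS', offset=15
After 4 (seek(+6, CUR)): offset=21
After 5 (seek(-5, END)): offset=20
After 6 (seek(9, SET)): offset=9
After 7 (read(2)): returned '2A', offset=11
After 8 (seek(-7, END)): offset=18
After 9 (tell()): offset=18
After 10 (seek(+1, CUR)): offset=19
After 11 (seek(-23, END)): offset=2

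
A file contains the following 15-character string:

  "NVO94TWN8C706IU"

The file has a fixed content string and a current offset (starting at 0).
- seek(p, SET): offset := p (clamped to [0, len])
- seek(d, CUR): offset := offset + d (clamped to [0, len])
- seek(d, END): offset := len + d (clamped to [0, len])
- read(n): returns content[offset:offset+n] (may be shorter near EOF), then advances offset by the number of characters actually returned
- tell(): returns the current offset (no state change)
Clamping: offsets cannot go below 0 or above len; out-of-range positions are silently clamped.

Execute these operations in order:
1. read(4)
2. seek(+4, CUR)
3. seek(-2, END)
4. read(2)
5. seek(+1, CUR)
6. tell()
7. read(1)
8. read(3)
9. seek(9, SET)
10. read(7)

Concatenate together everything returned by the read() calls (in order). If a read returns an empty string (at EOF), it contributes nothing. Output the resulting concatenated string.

Answer: NVO9IUC706IU

Derivation:
After 1 (read(4)): returned 'NVO9', offset=4
After 2 (seek(+4, CUR)): offset=8
After 3 (seek(-2, END)): offset=13
After 4 (read(2)): returned 'IU', offset=15
After 5 (seek(+1, CUR)): offset=15
After 6 (tell()): offset=15
After 7 (read(1)): returned '', offset=15
After 8 (read(3)): returned '', offset=15
After 9 (seek(9, SET)): offset=9
After 10 (read(7)): returned 'C706IU', offset=15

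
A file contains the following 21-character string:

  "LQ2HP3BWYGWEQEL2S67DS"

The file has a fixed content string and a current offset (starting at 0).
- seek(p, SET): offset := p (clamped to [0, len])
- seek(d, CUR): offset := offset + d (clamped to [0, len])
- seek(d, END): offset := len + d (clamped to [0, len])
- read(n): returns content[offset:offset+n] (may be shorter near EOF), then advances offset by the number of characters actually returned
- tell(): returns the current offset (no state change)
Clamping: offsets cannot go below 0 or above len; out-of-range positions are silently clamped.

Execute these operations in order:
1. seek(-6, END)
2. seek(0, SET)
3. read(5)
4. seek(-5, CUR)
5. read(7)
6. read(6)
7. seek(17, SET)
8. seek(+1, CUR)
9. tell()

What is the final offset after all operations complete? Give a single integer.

After 1 (seek(-6, END)): offset=15
After 2 (seek(0, SET)): offset=0
After 3 (read(5)): returned 'LQ2HP', offset=5
After 4 (seek(-5, CUR)): offset=0
After 5 (read(7)): returned 'LQ2HP3B', offset=7
After 6 (read(6)): returned 'WYGWEQ', offset=13
After 7 (seek(17, SET)): offset=17
After 8 (seek(+1, CUR)): offset=18
After 9 (tell()): offset=18

Answer: 18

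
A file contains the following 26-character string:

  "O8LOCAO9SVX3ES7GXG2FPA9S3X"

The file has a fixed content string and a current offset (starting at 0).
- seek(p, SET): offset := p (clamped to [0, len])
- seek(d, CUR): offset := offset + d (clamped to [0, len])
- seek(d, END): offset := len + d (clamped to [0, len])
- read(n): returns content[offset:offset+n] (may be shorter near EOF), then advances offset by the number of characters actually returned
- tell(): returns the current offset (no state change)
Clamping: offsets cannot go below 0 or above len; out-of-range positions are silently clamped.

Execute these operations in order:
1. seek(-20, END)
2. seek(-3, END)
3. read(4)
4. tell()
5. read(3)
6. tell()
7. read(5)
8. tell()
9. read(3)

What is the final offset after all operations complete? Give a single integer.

Answer: 26

Derivation:
After 1 (seek(-20, END)): offset=6
After 2 (seek(-3, END)): offset=23
After 3 (read(4)): returned 'S3X', offset=26
After 4 (tell()): offset=26
After 5 (read(3)): returned '', offset=26
After 6 (tell()): offset=26
After 7 (read(5)): returned '', offset=26
After 8 (tell()): offset=26
After 9 (read(3)): returned '', offset=26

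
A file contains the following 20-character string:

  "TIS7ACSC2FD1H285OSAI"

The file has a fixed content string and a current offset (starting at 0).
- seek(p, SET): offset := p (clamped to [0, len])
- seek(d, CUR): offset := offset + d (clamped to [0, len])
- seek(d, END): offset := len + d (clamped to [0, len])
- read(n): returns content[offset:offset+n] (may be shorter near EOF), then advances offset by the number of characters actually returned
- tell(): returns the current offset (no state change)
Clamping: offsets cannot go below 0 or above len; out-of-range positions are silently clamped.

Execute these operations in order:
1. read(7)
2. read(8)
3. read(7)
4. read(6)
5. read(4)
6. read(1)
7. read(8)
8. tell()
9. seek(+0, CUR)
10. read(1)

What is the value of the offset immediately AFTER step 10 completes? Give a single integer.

Answer: 20

Derivation:
After 1 (read(7)): returned 'TIS7ACS', offset=7
After 2 (read(8)): returned 'C2FD1H28', offset=15
After 3 (read(7)): returned '5OSAI', offset=20
After 4 (read(6)): returned '', offset=20
After 5 (read(4)): returned '', offset=20
After 6 (read(1)): returned '', offset=20
After 7 (read(8)): returned '', offset=20
After 8 (tell()): offset=20
After 9 (seek(+0, CUR)): offset=20
After 10 (read(1)): returned '', offset=20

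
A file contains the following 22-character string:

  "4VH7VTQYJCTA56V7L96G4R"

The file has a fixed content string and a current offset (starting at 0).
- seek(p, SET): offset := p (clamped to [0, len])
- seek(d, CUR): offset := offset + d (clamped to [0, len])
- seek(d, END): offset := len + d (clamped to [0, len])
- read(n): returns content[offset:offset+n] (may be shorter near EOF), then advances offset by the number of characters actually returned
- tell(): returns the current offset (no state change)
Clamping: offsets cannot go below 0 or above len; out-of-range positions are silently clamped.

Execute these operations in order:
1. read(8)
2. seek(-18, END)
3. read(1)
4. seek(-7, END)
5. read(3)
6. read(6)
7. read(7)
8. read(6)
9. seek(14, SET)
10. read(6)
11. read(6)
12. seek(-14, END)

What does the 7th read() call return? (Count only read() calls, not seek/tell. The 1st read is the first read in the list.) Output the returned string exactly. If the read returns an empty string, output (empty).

Answer: V7L96G

Derivation:
After 1 (read(8)): returned '4VH7VTQY', offset=8
After 2 (seek(-18, END)): offset=4
After 3 (read(1)): returned 'V', offset=5
After 4 (seek(-7, END)): offset=15
After 5 (read(3)): returned '7L9', offset=18
After 6 (read(6)): returned '6G4R', offset=22
After 7 (read(7)): returned '', offset=22
After 8 (read(6)): returned '', offset=22
After 9 (seek(14, SET)): offset=14
After 10 (read(6)): returned 'V7L96G', offset=20
After 11 (read(6)): returned '4R', offset=22
After 12 (seek(-14, END)): offset=8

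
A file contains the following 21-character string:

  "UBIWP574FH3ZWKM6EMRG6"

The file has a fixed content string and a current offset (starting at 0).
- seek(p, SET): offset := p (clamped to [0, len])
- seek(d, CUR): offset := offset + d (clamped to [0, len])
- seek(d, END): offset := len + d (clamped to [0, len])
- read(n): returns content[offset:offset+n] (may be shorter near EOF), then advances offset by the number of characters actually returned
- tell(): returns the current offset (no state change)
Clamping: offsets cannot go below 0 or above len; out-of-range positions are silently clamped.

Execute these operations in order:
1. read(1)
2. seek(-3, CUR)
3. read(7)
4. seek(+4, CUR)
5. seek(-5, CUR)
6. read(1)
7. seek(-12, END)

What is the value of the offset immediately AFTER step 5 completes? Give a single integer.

After 1 (read(1)): returned 'U', offset=1
After 2 (seek(-3, CUR)): offset=0
After 3 (read(7)): returned 'UBIWP57', offset=7
After 4 (seek(+4, CUR)): offset=11
After 5 (seek(-5, CUR)): offset=6

Answer: 6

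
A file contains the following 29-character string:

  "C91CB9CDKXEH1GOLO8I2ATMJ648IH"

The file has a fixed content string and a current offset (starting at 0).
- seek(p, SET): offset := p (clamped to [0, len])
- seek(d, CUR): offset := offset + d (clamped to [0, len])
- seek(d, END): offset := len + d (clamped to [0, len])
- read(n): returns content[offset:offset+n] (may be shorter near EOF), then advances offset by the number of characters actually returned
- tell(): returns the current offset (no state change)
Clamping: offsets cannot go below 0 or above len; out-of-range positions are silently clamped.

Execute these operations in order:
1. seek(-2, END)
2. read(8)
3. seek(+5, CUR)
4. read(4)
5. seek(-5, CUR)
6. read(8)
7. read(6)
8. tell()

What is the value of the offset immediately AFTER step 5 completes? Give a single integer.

After 1 (seek(-2, END)): offset=27
After 2 (read(8)): returned 'IH', offset=29
After 3 (seek(+5, CUR)): offset=29
After 4 (read(4)): returned '', offset=29
After 5 (seek(-5, CUR)): offset=24

Answer: 24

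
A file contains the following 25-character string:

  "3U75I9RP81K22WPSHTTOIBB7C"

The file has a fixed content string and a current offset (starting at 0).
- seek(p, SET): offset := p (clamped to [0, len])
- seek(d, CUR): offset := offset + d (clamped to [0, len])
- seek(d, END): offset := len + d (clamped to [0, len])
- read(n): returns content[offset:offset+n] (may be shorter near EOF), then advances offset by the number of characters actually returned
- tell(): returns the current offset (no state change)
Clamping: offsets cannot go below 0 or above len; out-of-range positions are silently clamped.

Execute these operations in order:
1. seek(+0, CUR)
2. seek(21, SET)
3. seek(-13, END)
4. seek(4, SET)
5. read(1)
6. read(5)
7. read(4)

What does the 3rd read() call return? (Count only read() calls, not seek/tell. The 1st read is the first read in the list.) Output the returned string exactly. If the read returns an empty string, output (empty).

Answer: K22W

Derivation:
After 1 (seek(+0, CUR)): offset=0
After 2 (seek(21, SET)): offset=21
After 3 (seek(-13, END)): offset=12
After 4 (seek(4, SET)): offset=4
After 5 (read(1)): returned 'I', offset=5
After 6 (read(5)): returned '9RP81', offset=10
After 7 (read(4)): returned 'K22W', offset=14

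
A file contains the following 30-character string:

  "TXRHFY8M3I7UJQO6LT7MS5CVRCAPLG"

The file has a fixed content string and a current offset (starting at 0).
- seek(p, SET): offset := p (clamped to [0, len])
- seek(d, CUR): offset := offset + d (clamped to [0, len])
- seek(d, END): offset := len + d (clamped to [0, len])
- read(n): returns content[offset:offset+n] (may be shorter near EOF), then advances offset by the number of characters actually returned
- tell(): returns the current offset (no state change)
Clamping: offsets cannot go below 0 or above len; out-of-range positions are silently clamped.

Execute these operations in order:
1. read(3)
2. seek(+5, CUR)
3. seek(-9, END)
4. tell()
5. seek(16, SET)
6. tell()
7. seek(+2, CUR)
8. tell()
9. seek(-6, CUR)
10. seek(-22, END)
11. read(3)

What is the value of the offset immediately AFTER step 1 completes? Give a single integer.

Answer: 3

Derivation:
After 1 (read(3)): returned 'TXR', offset=3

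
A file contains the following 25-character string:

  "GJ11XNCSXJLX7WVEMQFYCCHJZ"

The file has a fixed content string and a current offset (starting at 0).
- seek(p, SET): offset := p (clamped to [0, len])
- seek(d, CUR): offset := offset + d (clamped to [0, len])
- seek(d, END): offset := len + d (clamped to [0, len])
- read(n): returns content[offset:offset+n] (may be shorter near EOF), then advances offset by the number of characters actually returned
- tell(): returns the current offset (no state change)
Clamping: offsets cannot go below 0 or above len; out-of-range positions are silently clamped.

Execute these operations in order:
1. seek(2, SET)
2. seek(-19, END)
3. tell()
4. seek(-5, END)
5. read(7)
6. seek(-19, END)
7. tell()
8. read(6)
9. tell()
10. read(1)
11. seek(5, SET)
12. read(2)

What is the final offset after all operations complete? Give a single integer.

Answer: 7

Derivation:
After 1 (seek(2, SET)): offset=2
After 2 (seek(-19, END)): offset=6
After 3 (tell()): offset=6
After 4 (seek(-5, END)): offset=20
After 5 (read(7)): returned 'CCHJZ', offset=25
After 6 (seek(-19, END)): offset=6
After 7 (tell()): offset=6
After 8 (read(6)): returned 'CSXJLX', offset=12
After 9 (tell()): offset=12
After 10 (read(1)): returned '7', offset=13
After 11 (seek(5, SET)): offset=5
After 12 (read(2)): returned 'NC', offset=7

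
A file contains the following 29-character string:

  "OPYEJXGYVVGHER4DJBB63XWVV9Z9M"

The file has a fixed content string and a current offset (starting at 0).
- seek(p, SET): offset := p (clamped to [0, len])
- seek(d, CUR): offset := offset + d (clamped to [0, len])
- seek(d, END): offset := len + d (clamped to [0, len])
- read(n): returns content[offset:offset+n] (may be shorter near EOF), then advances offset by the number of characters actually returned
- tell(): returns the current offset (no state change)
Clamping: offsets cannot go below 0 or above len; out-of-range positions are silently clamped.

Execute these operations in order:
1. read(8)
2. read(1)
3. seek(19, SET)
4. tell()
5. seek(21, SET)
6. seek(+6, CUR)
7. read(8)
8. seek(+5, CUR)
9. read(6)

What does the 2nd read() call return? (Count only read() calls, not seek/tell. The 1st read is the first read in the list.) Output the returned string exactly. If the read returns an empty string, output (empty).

Answer: V

Derivation:
After 1 (read(8)): returned 'OPYEJXGY', offset=8
After 2 (read(1)): returned 'V', offset=9
After 3 (seek(19, SET)): offset=19
After 4 (tell()): offset=19
After 5 (seek(21, SET)): offset=21
After 6 (seek(+6, CUR)): offset=27
After 7 (read(8)): returned '9M', offset=29
After 8 (seek(+5, CUR)): offset=29
After 9 (read(6)): returned '', offset=29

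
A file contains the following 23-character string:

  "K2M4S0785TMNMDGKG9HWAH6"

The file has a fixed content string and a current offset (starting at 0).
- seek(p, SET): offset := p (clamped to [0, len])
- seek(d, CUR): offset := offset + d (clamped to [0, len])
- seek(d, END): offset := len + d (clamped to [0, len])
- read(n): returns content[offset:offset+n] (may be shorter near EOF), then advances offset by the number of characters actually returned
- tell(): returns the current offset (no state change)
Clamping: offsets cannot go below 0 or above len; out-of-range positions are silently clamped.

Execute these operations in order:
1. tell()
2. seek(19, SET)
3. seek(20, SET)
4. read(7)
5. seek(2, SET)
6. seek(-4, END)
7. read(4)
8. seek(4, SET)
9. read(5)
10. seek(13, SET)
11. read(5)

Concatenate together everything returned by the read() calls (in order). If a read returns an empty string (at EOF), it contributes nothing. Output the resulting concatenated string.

After 1 (tell()): offset=0
After 2 (seek(19, SET)): offset=19
After 3 (seek(20, SET)): offset=20
After 4 (read(7)): returned 'AH6', offset=23
After 5 (seek(2, SET)): offset=2
After 6 (seek(-4, END)): offset=19
After 7 (read(4)): returned 'WAH6', offset=23
After 8 (seek(4, SET)): offset=4
After 9 (read(5)): returned 'S0785', offset=9
After 10 (seek(13, SET)): offset=13
After 11 (read(5)): returned 'DGKG9', offset=18

Answer: AH6WAH6S0785DGKG9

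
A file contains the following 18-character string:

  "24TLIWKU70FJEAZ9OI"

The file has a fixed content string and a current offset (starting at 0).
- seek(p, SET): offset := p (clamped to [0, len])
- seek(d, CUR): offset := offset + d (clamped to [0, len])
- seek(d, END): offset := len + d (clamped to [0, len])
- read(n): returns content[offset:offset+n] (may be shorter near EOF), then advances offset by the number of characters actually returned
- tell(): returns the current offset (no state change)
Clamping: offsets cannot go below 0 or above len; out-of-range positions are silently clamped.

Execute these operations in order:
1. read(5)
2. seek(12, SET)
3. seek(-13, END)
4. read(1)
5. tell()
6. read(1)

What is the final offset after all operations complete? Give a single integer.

Answer: 7

Derivation:
After 1 (read(5)): returned '24TLI', offset=5
After 2 (seek(12, SET)): offset=12
After 3 (seek(-13, END)): offset=5
After 4 (read(1)): returned 'W', offset=6
After 5 (tell()): offset=6
After 6 (read(1)): returned 'K', offset=7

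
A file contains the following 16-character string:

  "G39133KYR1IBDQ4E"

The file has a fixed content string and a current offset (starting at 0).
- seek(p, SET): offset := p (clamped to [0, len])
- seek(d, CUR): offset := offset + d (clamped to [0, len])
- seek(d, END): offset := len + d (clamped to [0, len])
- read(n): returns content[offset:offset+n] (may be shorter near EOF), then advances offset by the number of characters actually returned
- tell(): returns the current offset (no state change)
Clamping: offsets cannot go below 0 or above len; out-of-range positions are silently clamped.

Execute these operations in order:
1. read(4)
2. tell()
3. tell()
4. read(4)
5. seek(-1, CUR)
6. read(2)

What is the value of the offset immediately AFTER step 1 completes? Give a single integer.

After 1 (read(4)): returned 'G391', offset=4

Answer: 4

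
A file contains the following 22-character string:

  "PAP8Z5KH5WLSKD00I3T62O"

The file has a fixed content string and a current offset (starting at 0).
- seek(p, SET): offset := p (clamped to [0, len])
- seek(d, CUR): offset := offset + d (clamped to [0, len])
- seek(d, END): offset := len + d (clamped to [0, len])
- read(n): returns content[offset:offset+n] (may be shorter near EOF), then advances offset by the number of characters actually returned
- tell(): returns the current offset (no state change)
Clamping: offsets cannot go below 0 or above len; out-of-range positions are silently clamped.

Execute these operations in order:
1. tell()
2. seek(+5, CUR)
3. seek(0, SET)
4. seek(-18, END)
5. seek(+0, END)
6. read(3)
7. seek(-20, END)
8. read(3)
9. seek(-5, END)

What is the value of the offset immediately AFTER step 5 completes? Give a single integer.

Answer: 22

Derivation:
After 1 (tell()): offset=0
After 2 (seek(+5, CUR)): offset=5
After 3 (seek(0, SET)): offset=0
After 4 (seek(-18, END)): offset=4
After 5 (seek(+0, END)): offset=22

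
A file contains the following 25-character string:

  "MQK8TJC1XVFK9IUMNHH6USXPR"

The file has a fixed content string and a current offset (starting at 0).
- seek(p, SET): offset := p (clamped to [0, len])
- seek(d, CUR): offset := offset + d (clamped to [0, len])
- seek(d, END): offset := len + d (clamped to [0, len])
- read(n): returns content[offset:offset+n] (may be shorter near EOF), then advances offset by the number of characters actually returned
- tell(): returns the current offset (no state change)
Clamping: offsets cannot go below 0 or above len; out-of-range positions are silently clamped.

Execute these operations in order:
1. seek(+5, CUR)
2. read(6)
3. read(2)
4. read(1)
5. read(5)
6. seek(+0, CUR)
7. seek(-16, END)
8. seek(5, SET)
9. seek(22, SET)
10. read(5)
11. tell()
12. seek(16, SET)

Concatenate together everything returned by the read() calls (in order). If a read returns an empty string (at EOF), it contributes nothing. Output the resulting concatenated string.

After 1 (seek(+5, CUR)): offset=5
After 2 (read(6)): returned 'JC1XVF', offset=11
After 3 (read(2)): returned 'K9', offset=13
After 4 (read(1)): returned 'I', offset=14
After 5 (read(5)): returned 'UMNHH', offset=19
After 6 (seek(+0, CUR)): offset=19
After 7 (seek(-16, END)): offset=9
After 8 (seek(5, SET)): offset=5
After 9 (seek(22, SET)): offset=22
After 10 (read(5)): returned 'XPR', offset=25
After 11 (tell()): offset=25
After 12 (seek(16, SET)): offset=16

Answer: JC1XVFK9IUMNHHXPR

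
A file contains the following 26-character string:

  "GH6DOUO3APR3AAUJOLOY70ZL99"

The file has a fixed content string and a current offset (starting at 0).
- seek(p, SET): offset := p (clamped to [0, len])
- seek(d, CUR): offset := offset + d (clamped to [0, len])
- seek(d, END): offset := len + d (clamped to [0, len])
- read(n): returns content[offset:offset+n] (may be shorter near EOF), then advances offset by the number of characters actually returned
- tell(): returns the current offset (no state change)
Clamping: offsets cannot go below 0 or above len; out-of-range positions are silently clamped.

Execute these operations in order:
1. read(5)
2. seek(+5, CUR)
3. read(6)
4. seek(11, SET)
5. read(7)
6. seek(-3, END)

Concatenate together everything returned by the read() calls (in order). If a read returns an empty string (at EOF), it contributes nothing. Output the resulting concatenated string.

After 1 (read(5)): returned 'GH6DO', offset=5
After 2 (seek(+5, CUR)): offset=10
After 3 (read(6)): returned 'R3AAUJ', offset=16
After 4 (seek(11, SET)): offset=11
After 5 (read(7)): returned '3AAUJOL', offset=18
After 6 (seek(-3, END)): offset=23

Answer: GH6DOR3AAUJ3AAUJOL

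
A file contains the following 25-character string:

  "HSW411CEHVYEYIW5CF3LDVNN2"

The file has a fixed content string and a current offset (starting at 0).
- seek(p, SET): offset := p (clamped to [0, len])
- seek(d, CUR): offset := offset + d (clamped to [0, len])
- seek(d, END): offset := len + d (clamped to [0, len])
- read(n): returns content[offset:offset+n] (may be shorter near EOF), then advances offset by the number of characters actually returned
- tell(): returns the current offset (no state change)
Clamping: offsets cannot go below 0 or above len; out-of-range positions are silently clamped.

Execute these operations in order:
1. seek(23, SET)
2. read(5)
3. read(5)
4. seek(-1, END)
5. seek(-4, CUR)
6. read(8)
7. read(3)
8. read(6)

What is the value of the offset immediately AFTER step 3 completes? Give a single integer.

After 1 (seek(23, SET)): offset=23
After 2 (read(5)): returned 'N2', offset=25
After 3 (read(5)): returned '', offset=25

Answer: 25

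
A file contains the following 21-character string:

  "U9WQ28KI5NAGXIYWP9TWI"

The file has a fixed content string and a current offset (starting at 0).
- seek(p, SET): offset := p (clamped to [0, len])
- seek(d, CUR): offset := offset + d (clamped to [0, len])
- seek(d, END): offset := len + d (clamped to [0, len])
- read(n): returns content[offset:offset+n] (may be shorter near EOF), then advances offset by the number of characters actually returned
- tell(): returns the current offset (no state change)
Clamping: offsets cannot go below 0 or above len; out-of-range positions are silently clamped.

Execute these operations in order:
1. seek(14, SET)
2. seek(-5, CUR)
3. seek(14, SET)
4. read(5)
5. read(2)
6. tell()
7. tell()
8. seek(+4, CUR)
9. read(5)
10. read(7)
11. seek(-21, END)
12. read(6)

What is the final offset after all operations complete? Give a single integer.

Answer: 6

Derivation:
After 1 (seek(14, SET)): offset=14
After 2 (seek(-5, CUR)): offset=9
After 3 (seek(14, SET)): offset=14
After 4 (read(5)): returned 'YWP9T', offset=19
After 5 (read(2)): returned 'WI', offset=21
After 6 (tell()): offset=21
After 7 (tell()): offset=21
After 8 (seek(+4, CUR)): offset=21
After 9 (read(5)): returned '', offset=21
After 10 (read(7)): returned '', offset=21
After 11 (seek(-21, END)): offset=0
After 12 (read(6)): returned 'U9WQ28', offset=6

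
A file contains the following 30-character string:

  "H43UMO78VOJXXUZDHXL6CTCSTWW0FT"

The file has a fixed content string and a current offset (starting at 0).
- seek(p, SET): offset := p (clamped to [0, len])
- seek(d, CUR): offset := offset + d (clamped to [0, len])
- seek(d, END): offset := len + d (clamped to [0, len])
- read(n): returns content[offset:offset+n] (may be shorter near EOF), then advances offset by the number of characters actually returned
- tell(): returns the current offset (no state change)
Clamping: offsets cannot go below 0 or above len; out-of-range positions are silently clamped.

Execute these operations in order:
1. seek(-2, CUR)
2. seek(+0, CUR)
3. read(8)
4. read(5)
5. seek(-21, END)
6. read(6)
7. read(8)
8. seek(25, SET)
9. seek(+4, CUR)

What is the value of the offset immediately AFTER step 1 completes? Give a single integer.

After 1 (seek(-2, CUR)): offset=0

Answer: 0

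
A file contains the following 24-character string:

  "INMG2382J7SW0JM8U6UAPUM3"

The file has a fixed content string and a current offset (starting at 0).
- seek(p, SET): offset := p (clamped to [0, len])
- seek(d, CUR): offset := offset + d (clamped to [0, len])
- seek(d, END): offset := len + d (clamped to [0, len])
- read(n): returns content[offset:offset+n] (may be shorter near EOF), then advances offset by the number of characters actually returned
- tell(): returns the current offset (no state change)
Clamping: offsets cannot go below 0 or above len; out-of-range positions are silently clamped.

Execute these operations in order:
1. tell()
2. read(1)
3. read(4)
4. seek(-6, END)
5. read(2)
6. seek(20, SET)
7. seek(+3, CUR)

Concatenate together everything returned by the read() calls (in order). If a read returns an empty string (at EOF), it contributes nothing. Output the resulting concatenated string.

Answer: INMG2UA

Derivation:
After 1 (tell()): offset=0
After 2 (read(1)): returned 'I', offset=1
After 3 (read(4)): returned 'NMG2', offset=5
After 4 (seek(-6, END)): offset=18
After 5 (read(2)): returned 'UA', offset=20
After 6 (seek(20, SET)): offset=20
After 7 (seek(+3, CUR)): offset=23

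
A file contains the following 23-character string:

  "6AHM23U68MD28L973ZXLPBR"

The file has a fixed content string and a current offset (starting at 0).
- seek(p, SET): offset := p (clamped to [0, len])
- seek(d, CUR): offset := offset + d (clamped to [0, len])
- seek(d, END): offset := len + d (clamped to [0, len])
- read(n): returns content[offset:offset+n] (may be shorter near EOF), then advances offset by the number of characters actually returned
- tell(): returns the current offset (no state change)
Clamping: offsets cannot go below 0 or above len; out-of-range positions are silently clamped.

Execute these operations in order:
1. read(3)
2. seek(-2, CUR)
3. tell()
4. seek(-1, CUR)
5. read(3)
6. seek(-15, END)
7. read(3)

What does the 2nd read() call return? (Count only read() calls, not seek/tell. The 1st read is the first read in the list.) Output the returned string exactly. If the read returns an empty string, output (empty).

Answer: 6AH

Derivation:
After 1 (read(3)): returned '6AH', offset=3
After 2 (seek(-2, CUR)): offset=1
After 3 (tell()): offset=1
After 4 (seek(-1, CUR)): offset=0
After 5 (read(3)): returned '6AH', offset=3
After 6 (seek(-15, END)): offset=8
After 7 (read(3)): returned '8MD', offset=11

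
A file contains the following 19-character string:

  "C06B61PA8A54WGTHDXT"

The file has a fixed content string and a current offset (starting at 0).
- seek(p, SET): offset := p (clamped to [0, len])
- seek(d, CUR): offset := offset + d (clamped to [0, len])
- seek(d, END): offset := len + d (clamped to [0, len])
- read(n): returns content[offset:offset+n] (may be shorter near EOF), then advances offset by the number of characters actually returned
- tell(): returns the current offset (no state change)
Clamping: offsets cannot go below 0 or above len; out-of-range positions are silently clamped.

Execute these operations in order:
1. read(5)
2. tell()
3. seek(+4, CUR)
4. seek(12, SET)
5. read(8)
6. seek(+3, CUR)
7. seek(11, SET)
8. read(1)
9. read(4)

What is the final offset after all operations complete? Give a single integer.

After 1 (read(5)): returned 'C06B6', offset=5
After 2 (tell()): offset=5
After 3 (seek(+4, CUR)): offset=9
After 4 (seek(12, SET)): offset=12
After 5 (read(8)): returned 'WGTHDXT', offset=19
After 6 (seek(+3, CUR)): offset=19
After 7 (seek(11, SET)): offset=11
After 8 (read(1)): returned '4', offset=12
After 9 (read(4)): returned 'WGTH', offset=16

Answer: 16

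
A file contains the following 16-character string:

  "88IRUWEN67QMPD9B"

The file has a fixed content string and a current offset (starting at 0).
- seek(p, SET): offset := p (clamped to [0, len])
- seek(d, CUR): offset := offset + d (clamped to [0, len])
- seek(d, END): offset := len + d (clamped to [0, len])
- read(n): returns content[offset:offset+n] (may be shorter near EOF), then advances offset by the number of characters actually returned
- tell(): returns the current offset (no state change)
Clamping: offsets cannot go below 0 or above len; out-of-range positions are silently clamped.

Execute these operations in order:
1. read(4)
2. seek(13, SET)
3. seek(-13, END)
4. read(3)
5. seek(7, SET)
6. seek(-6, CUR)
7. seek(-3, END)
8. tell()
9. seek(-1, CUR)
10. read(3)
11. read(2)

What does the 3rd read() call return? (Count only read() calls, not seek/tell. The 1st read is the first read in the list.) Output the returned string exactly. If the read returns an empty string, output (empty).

Answer: PD9

Derivation:
After 1 (read(4)): returned '88IR', offset=4
After 2 (seek(13, SET)): offset=13
After 3 (seek(-13, END)): offset=3
After 4 (read(3)): returned 'RUW', offset=6
After 5 (seek(7, SET)): offset=7
After 6 (seek(-6, CUR)): offset=1
After 7 (seek(-3, END)): offset=13
After 8 (tell()): offset=13
After 9 (seek(-1, CUR)): offset=12
After 10 (read(3)): returned 'PD9', offset=15
After 11 (read(2)): returned 'B', offset=16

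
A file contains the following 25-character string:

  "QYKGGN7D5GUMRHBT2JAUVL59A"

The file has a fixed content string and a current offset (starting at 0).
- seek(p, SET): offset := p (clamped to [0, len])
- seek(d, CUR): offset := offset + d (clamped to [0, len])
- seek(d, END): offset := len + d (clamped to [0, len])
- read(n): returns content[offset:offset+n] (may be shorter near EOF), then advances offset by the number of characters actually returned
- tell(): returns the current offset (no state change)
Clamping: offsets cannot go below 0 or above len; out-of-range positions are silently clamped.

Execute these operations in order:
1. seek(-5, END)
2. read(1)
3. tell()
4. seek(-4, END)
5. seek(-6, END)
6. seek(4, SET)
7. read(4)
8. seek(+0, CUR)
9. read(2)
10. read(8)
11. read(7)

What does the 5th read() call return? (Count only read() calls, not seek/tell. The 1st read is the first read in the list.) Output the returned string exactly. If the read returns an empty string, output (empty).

Answer: AUVL59A

Derivation:
After 1 (seek(-5, END)): offset=20
After 2 (read(1)): returned 'V', offset=21
After 3 (tell()): offset=21
After 4 (seek(-4, END)): offset=21
After 5 (seek(-6, END)): offset=19
After 6 (seek(4, SET)): offset=4
After 7 (read(4)): returned 'GN7D', offset=8
After 8 (seek(+0, CUR)): offset=8
After 9 (read(2)): returned '5G', offset=10
After 10 (read(8)): returned 'UMRHBT2J', offset=18
After 11 (read(7)): returned 'AUVL59A', offset=25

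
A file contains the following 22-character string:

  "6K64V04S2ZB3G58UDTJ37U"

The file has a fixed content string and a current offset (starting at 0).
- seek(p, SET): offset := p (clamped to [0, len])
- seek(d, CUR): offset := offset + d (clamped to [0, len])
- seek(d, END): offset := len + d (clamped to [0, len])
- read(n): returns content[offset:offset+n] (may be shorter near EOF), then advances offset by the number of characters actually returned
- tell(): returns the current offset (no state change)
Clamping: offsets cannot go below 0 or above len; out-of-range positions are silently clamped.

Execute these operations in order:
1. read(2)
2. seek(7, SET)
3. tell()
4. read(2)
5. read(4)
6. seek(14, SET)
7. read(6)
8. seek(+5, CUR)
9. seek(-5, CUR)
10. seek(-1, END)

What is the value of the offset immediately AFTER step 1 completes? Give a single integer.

After 1 (read(2)): returned '6K', offset=2

Answer: 2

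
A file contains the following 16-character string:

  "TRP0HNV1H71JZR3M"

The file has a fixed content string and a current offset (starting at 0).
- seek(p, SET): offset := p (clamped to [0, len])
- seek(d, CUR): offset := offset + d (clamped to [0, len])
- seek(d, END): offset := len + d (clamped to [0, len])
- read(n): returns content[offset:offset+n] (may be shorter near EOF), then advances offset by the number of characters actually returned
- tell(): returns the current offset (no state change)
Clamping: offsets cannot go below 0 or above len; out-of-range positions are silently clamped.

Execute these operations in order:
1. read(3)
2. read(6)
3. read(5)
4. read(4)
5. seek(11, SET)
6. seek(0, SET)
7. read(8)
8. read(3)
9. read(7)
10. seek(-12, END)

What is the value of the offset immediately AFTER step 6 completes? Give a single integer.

Answer: 0

Derivation:
After 1 (read(3)): returned 'TRP', offset=3
After 2 (read(6)): returned '0HNV1H', offset=9
After 3 (read(5)): returned '71JZR', offset=14
After 4 (read(4)): returned '3M', offset=16
After 5 (seek(11, SET)): offset=11
After 6 (seek(0, SET)): offset=0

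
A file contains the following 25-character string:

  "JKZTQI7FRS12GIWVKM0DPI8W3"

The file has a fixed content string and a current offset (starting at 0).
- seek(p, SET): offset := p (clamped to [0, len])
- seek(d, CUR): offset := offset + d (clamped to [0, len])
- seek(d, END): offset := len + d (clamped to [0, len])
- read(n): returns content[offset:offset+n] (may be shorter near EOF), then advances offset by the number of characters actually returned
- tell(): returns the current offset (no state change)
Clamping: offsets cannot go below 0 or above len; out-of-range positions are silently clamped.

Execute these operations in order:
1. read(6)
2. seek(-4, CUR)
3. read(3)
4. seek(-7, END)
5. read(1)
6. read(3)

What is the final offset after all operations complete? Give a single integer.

Answer: 22

Derivation:
After 1 (read(6)): returned 'JKZTQI', offset=6
After 2 (seek(-4, CUR)): offset=2
After 3 (read(3)): returned 'ZTQ', offset=5
After 4 (seek(-7, END)): offset=18
After 5 (read(1)): returned '0', offset=19
After 6 (read(3)): returned 'DPI', offset=22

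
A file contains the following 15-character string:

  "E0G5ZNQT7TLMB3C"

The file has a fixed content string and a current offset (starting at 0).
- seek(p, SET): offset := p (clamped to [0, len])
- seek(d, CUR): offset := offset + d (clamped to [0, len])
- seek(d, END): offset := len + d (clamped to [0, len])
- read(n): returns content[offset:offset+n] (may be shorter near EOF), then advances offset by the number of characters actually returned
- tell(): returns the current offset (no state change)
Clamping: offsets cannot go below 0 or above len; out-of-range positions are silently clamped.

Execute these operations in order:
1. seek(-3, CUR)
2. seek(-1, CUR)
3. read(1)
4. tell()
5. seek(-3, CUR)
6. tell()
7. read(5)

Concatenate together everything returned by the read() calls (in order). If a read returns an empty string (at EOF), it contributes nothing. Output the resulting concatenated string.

Answer: EE0G5Z

Derivation:
After 1 (seek(-3, CUR)): offset=0
After 2 (seek(-1, CUR)): offset=0
After 3 (read(1)): returned 'E', offset=1
After 4 (tell()): offset=1
After 5 (seek(-3, CUR)): offset=0
After 6 (tell()): offset=0
After 7 (read(5)): returned 'E0G5Z', offset=5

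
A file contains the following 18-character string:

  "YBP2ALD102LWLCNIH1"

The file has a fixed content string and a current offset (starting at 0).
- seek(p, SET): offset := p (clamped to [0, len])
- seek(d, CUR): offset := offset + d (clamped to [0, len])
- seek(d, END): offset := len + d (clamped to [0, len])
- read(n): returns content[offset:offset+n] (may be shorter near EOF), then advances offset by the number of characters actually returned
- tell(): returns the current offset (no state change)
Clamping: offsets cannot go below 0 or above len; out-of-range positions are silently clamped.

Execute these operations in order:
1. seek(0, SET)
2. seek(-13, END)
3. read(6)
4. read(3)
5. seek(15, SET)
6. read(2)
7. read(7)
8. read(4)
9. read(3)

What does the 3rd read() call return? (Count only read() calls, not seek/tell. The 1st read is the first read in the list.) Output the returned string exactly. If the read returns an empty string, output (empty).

After 1 (seek(0, SET)): offset=0
After 2 (seek(-13, END)): offset=5
After 3 (read(6)): returned 'LD102L', offset=11
After 4 (read(3)): returned 'WLC', offset=14
After 5 (seek(15, SET)): offset=15
After 6 (read(2)): returned 'IH', offset=17
After 7 (read(7)): returned '1', offset=18
After 8 (read(4)): returned '', offset=18
After 9 (read(3)): returned '', offset=18

Answer: IH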